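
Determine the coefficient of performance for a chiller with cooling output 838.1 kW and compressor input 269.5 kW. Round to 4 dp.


COP = 838.1 / 269.5 = 3.1098

3.1098


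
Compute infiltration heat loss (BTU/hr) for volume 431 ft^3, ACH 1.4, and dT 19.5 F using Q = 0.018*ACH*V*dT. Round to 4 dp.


Q = 0.018 * 1.4 * 431 * 19.5 = 211.7934 BTU/hr

211.7934 BTU/hr


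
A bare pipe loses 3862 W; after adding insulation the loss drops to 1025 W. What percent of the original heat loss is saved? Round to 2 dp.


Savings = ((3862-1025)/3862)*100 = 73.46 %

73.46 %


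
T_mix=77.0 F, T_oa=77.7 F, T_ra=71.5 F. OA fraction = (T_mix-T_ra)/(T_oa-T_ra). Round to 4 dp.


frac = (77.0 - 71.5) / (77.7 - 71.5) = 0.8871

0.8871


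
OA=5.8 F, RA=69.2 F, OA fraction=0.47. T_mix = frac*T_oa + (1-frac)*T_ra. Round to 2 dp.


T_mix = 0.47*5.8 + 0.53*69.2 = 39.40 F

39.40 F


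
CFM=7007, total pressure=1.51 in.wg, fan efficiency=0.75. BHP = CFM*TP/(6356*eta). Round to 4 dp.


BHP = 7007 * 1.51 / (6356 * 0.75) = 2.2195 hp

2.2195 hp


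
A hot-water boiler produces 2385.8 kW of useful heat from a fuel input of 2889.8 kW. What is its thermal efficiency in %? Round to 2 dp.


eta = (2385.8/2889.8)*100 = 82.56 %

82.56 %


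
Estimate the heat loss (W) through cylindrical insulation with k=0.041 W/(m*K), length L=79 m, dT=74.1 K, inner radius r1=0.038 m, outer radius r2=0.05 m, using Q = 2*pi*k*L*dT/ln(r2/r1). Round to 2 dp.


Q = 2*pi*0.041*79*74.1/ln(0.05/0.038) = 5494.99 W

5494.99 W


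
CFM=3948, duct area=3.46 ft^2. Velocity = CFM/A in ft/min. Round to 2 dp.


V = 3948 / 3.46 = 1141.04 ft/min

1141.04 ft/min


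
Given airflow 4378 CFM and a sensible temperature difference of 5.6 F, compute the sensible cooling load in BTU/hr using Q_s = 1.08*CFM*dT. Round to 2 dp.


Q = 1.08 * 4378 * 5.6 = 26478.14 BTU/hr

26478.14 BTU/hr


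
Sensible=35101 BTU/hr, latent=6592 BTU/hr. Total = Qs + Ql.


Qt = 35101 + 6592 = 41693 BTU/hr

41693 BTU/hr


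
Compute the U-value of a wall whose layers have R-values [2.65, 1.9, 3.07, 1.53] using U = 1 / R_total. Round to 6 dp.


R_total = 2.65 + 1.9 + 3.07 + 1.53 = 9.15
U = 1/9.15 = 0.109290

0.109290


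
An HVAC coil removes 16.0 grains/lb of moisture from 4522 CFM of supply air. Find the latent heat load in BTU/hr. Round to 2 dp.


Q = 0.68 * 4522 * 16.0 = 49199.36 BTU/hr

49199.36 BTU/hr


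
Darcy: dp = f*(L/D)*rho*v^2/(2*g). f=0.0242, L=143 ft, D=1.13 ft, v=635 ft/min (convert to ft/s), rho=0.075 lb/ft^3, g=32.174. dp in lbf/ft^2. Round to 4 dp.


v_fps = 635/60 = 10.5833 ft/s
dp = 0.0242*(143/1.13)*0.075*10.5833^2/(2*32.174) = 0.3998 lbf/ft^2

0.3998 lbf/ft^2


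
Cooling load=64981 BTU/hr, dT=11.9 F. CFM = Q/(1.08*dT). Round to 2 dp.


CFM = 64981 / (1.08 * 11.9) = 5056.10

5056.10 CFM


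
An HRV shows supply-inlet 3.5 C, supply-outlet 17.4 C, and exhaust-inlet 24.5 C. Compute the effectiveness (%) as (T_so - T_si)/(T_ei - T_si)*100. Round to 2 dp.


eff = (17.4-3.5)/(24.5-3.5)*100 = 66.19 %

66.19 %


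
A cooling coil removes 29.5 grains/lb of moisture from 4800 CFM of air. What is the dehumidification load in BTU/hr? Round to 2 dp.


Q = 0.68 * 4800 * 29.5 = 96288.00 BTU/hr

96288.00 BTU/hr


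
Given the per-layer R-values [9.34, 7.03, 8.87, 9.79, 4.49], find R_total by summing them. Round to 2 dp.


R_total = 9.34 + 7.03 + 8.87 + 9.79 + 4.49 = 39.52

39.52


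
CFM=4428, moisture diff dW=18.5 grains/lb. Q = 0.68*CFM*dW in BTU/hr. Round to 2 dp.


Q = 0.68 * 4428 * 18.5 = 55704.24 BTU/hr

55704.24 BTU/hr


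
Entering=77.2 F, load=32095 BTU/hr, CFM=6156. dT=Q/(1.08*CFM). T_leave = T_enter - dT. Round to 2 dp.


dT = 32095/(1.08*6156) = 4.8274
T_leave = 77.2 - 4.8274 = 72.37 F

72.37 F


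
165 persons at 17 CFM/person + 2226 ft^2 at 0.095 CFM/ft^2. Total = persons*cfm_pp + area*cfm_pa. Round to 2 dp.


Total = 165*17 + 2226*0.095 = 3016.47 CFM

3016.47 CFM


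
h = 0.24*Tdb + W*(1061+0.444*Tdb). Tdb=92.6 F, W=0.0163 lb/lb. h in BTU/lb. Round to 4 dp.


h = 0.24*92.6 + 0.0163*(1061+0.444*92.6) = 40.1885 BTU/lb

40.1885 BTU/lb


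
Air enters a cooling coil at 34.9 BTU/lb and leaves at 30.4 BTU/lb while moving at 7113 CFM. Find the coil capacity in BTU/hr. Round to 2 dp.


Q = 4.5 * 7113 * (34.9 - 30.4) = 144038.25 BTU/hr

144038.25 BTU/hr


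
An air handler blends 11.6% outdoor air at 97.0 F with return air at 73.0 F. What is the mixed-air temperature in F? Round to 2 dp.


T_mix = 73.0 + (11.6/100)*(97.0-73.0) = 75.78 F

75.78 F


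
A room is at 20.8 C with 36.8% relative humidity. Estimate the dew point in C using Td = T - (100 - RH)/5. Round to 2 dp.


Td = 20.8 - (100-36.8)/5 = 8.16 C

8.16 C


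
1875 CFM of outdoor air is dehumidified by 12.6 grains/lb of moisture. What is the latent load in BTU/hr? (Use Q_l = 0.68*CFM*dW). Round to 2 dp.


Q = 0.68 * 1875 * 12.6 = 16065.00 BTU/hr

16065.00 BTU/hr


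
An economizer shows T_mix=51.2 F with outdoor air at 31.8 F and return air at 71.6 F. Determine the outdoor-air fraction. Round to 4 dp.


frac = (51.2 - 71.6) / (31.8 - 71.6) = 0.5126

0.5126


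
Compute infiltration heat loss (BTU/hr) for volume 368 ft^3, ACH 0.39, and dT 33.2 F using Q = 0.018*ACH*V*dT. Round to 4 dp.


Q = 0.018 * 0.39 * 368 * 33.2 = 85.7676 BTU/hr

85.7676 BTU/hr


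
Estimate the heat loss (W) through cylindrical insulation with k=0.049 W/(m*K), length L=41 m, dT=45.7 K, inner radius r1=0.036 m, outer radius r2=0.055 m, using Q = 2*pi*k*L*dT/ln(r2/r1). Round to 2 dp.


Q = 2*pi*0.049*41*45.7/ln(0.055/0.036) = 1361.13 W

1361.13 W


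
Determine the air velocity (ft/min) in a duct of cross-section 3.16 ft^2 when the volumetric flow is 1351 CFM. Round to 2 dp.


V = 1351 / 3.16 = 427.53 ft/min

427.53 ft/min


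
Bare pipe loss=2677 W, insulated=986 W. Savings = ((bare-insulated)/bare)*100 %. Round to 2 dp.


Savings = ((2677-986)/2677)*100 = 63.17 %

63.17 %


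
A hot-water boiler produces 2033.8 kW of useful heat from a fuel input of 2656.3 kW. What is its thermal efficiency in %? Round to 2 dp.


eta = (2033.8/2656.3)*100 = 76.57 %

76.57 %


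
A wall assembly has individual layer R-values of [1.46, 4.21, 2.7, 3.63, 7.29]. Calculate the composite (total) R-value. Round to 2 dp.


R_total = 1.46 + 4.21 + 2.7 + 3.63 + 7.29 = 19.29

19.29


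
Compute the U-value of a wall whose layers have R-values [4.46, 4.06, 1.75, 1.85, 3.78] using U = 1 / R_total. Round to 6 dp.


R_total = 4.46 + 4.06 + 1.75 + 1.85 + 3.78 = 15.90
U = 1/15.90 = 0.062893

0.062893


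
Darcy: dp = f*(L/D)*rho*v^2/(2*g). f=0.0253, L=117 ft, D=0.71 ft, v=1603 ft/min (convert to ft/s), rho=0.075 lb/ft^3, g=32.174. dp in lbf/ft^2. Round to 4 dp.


v_fps = 1603/60 = 26.7167 ft/s
dp = 0.0253*(117/0.71)*0.075*26.7167^2/(2*32.174) = 3.4685 lbf/ft^2

3.4685 lbf/ft^2


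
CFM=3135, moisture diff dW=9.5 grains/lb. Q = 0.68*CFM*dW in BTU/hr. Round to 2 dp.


Q = 0.68 * 3135 * 9.5 = 20252.10 BTU/hr

20252.10 BTU/hr


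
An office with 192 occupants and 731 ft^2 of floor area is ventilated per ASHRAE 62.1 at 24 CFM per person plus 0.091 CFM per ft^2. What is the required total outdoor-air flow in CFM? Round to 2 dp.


Total = 192*24 + 731*0.091 = 4674.52 CFM

4674.52 CFM


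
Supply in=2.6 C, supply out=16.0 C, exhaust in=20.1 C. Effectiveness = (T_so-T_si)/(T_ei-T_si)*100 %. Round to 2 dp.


eff = (16.0-2.6)/(20.1-2.6)*100 = 76.57 %

76.57 %


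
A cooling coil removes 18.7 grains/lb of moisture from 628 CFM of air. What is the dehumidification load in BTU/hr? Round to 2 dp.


Q = 0.68 * 628 * 18.7 = 7985.65 BTU/hr

7985.65 BTU/hr


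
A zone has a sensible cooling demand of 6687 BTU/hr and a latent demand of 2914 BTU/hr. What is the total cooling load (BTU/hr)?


Qt = 6687 + 2914 = 9601 BTU/hr

9601 BTU/hr


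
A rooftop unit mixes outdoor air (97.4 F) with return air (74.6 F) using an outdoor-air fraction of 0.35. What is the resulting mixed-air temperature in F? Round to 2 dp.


T_mix = 0.35*97.4 + 0.65*74.6 = 82.58 F

82.58 F


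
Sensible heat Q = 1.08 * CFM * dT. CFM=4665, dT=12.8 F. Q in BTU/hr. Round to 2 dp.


Q = 1.08 * 4665 * 12.8 = 64488.96 BTU/hr

64488.96 BTU/hr


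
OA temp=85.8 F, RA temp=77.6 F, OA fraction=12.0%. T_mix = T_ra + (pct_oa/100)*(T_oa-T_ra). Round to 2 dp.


T_mix = 77.6 + (12.0/100)*(85.8-77.6) = 78.58 F

78.58 F


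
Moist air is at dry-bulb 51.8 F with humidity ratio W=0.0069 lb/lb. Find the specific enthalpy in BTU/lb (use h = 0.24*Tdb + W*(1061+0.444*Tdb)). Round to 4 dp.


h = 0.24*51.8 + 0.0069*(1061+0.444*51.8) = 19.9116 BTU/lb

19.9116 BTU/lb


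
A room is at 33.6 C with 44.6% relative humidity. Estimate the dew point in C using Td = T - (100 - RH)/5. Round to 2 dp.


Td = 33.6 - (100-44.6)/5 = 22.52 C

22.52 C


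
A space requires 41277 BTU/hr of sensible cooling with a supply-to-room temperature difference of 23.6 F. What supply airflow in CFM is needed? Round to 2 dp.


CFM = 41277 / (1.08 * 23.6) = 1619.47

1619.47 CFM


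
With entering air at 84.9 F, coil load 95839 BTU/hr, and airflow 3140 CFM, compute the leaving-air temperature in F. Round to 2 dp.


dT = 95839/(1.08*3140) = 28.2611
T_leave = 84.9 - 28.2611 = 56.64 F

56.64 F


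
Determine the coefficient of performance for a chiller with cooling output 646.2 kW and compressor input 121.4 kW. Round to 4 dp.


COP = 646.2 / 121.4 = 5.3229

5.3229


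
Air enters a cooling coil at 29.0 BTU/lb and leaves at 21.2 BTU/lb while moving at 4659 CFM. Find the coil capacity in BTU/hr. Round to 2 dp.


Q = 4.5 * 4659 * (29.0 - 21.2) = 163530.90 BTU/hr

163530.90 BTU/hr


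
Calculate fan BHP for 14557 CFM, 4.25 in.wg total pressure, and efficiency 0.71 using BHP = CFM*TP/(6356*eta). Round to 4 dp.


BHP = 14557 * 4.25 / (6356 * 0.71) = 13.7094 hp

13.7094 hp


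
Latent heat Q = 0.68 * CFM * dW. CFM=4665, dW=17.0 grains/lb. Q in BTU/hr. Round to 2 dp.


Q = 0.68 * 4665 * 17.0 = 53927.40 BTU/hr

53927.40 BTU/hr


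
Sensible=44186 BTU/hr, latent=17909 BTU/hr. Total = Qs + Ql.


Qt = 44186 + 17909 = 62095 BTU/hr

62095 BTU/hr


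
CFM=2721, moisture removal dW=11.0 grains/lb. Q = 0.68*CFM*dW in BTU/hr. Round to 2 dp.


Q = 0.68 * 2721 * 11.0 = 20353.08 BTU/hr

20353.08 BTU/hr


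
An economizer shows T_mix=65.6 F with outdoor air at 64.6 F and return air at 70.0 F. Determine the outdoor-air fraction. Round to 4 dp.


frac = (65.6 - 70.0) / (64.6 - 70.0) = 0.8148

0.8148


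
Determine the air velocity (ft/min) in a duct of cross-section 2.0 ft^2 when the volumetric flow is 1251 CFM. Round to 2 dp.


V = 1251 / 2.0 = 625.50 ft/min

625.50 ft/min


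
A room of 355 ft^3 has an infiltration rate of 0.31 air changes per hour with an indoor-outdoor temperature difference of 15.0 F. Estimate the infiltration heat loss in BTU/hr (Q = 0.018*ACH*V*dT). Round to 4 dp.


Q = 0.018 * 0.31 * 355 * 15.0 = 29.7135 BTU/hr

29.7135 BTU/hr


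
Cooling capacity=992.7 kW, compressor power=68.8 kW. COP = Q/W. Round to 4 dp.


COP = 992.7 / 68.8 = 14.4288

14.4288


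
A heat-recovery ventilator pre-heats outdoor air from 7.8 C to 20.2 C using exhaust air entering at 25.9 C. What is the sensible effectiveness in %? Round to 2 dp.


eff = (20.2-7.8)/(25.9-7.8)*100 = 68.51 %

68.51 %


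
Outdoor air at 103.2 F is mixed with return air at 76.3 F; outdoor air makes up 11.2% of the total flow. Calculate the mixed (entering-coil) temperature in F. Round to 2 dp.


T_mix = 76.3 + (11.2/100)*(103.2-76.3) = 79.31 F

79.31 F


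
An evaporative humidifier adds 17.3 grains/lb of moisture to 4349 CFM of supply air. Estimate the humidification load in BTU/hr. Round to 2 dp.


Q = 0.68 * 4349 * 17.3 = 51161.64 BTU/hr

51161.64 BTU/hr


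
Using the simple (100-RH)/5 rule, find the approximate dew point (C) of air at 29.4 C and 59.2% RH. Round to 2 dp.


Td = 29.4 - (100-59.2)/5 = 21.24 C

21.24 C


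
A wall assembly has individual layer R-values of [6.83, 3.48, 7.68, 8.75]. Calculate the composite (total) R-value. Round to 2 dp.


R_total = 6.83 + 3.48 + 7.68 + 8.75 = 26.74

26.74


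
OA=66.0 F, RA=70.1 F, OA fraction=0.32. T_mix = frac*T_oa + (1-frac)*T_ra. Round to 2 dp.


T_mix = 0.32*66.0 + 0.68*70.1 = 68.79 F

68.79 F


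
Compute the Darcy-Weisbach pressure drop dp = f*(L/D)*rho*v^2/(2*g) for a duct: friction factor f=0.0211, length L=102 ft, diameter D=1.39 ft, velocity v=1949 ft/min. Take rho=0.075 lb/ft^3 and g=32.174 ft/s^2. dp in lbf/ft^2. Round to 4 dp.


v_fps = 1949/60 = 32.4833 ft/s
dp = 0.0211*(102/1.39)*0.075*32.4833^2/(2*32.174) = 1.9042 lbf/ft^2

1.9042 lbf/ft^2


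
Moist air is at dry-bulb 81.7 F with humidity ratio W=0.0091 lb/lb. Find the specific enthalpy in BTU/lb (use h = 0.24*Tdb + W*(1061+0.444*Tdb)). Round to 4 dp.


h = 0.24*81.7 + 0.0091*(1061+0.444*81.7) = 29.5932 BTU/lb

29.5932 BTU/lb


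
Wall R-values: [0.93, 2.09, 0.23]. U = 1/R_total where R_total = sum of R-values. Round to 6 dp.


R_total = 0.93 + 2.09 + 0.23 = 3.25
U = 1/3.25 = 0.307692

0.307692


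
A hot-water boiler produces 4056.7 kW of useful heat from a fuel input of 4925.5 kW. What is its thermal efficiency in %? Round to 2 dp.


eta = (4056.7/4925.5)*100 = 82.36 %

82.36 %


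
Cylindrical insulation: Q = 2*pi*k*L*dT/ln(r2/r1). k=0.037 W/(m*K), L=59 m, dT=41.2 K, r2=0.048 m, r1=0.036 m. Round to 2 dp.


Q = 2*pi*0.037*59*41.2/ln(0.048/0.036) = 1964.35 W

1964.35 W


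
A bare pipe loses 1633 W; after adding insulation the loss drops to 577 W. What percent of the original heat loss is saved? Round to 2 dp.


Savings = ((1633-577)/1633)*100 = 64.67 %

64.67 %


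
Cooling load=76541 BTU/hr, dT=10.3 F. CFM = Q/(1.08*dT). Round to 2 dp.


CFM = 76541 / (1.08 * 10.3) = 6880.71

6880.71 CFM


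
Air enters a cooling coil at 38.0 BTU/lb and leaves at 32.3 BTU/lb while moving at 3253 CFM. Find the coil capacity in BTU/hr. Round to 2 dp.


Q = 4.5 * 3253 * (38.0 - 32.3) = 83439.45 BTU/hr

83439.45 BTU/hr


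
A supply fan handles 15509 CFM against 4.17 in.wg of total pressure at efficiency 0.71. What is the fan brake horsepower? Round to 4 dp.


BHP = 15509 * 4.17 / (6356 * 0.71) = 14.3310 hp

14.3310 hp


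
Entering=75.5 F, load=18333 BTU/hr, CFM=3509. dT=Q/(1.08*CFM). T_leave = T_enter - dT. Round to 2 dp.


dT = 18333/(1.08*3509) = 4.8376
T_leave = 75.5 - 4.8376 = 70.66 F

70.66 F


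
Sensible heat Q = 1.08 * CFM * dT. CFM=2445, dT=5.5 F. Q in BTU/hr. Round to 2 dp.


Q = 1.08 * 2445 * 5.5 = 14523.30 BTU/hr

14523.30 BTU/hr


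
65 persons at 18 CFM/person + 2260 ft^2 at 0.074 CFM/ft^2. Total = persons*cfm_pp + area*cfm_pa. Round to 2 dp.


Total = 65*18 + 2260*0.074 = 1337.24 CFM

1337.24 CFM


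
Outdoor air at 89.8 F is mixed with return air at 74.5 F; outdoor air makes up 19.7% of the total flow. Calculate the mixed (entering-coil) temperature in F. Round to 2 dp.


T_mix = 74.5 + (19.7/100)*(89.8-74.5) = 77.51 F

77.51 F


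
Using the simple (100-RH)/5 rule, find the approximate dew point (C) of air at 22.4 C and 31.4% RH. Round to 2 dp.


Td = 22.4 - (100-31.4)/5 = 8.68 C

8.68 C


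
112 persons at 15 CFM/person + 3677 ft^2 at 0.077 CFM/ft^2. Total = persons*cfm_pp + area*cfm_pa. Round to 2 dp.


Total = 112*15 + 3677*0.077 = 1963.13 CFM

1963.13 CFM


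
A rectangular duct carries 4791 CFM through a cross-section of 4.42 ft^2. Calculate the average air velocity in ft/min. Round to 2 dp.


V = 4791 / 4.42 = 1083.94 ft/min

1083.94 ft/min


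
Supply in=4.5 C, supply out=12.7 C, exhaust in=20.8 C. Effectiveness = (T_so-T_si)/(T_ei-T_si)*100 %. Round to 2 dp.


eff = (12.7-4.5)/(20.8-4.5)*100 = 50.31 %

50.31 %


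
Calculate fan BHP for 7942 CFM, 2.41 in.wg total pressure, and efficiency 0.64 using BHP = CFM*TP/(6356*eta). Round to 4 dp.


BHP = 7942 * 2.41 / (6356 * 0.64) = 4.7053 hp

4.7053 hp


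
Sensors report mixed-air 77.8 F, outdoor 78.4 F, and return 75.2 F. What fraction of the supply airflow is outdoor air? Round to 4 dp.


frac = (77.8 - 75.2) / (78.4 - 75.2) = 0.8125

0.8125


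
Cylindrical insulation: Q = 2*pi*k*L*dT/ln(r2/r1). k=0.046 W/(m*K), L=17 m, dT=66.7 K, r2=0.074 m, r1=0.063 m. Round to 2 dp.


Q = 2*pi*0.046*17*66.7/ln(0.074/0.063) = 2036.45 W

2036.45 W


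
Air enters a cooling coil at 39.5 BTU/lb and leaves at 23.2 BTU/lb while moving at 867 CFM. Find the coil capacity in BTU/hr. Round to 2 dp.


Q = 4.5 * 867 * (39.5 - 23.2) = 63594.45 BTU/hr

63594.45 BTU/hr


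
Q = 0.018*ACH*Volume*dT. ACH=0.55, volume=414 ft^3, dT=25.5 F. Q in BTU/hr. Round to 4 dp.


Q = 0.018 * 0.55 * 414 * 25.5 = 104.5143 BTU/hr

104.5143 BTU/hr


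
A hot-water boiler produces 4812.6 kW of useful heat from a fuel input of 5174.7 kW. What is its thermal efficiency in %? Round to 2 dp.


eta = (4812.6/5174.7)*100 = 93.00 %

93.00 %


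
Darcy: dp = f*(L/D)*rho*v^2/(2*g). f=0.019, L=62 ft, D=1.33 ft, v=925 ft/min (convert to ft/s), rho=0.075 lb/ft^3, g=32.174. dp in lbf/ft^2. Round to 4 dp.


v_fps = 925/60 = 15.4167 ft/s
dp = 0.019*(62/1.33)*0.075*15.4167^2/(2*32.174) = 0.2454 lbf/ft^2

0.2454 lbf/ft^2


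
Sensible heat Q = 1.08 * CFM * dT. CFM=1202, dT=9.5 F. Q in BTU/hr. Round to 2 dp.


Q = 1.08 * 1202 * 9.5 = 12332.52 BTU/hr

12332.52 BTU/hr


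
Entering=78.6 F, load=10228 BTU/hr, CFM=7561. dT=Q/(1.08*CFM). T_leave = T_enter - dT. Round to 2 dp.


dT = 10228/(1.08*7561) = 1.2525
T_leave = 78.6 - 1.2525 = 77.35 F

77.35 F


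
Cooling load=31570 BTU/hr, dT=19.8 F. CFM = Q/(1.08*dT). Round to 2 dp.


CFM = 31570 / (1.08 * 19.8) = 1476.34

1476.34 CFM


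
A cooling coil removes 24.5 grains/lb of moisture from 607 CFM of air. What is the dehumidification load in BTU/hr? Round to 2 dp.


Q = 0.68 * 607 * 24.5 = 10112.62 BTU/hr

10112.62 BTU/hr


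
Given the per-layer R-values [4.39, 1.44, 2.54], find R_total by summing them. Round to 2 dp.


R_total = 4.39 + 1.44 + 2.54 = 8.37

8.37


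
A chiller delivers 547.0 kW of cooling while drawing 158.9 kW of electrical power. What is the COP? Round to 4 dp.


COP = 547.0 / 158.9 = 3.4424

3.4424


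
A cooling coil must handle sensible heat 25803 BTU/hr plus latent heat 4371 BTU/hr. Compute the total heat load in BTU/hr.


Qt = 25803 + 4371 = 30174 BTU/hr

30174 BTU/hr


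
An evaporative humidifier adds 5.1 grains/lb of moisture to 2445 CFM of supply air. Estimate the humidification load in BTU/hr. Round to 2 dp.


Q = 0.68 * 2445 * 5.1 = 8479.26 BTU/hr

8479.26 BTU/hr


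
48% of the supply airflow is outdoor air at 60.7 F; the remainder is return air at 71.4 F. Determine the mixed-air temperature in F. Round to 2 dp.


T_mix = 0.48*60.7 + 0.52*71.4 = 66.26 F

66.26 F


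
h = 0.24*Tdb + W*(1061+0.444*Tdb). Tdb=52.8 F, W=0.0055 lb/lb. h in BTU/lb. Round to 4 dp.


h = 0.24*52.8 + 0.0055*(1061+0.444*52.8) = 18.6364 BTU/lb

18.6364 BTU/lb


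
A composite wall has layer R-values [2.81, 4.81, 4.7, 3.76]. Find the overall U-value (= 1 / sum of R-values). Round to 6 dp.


R_total = 2.81 + 4.81 + 4.7 + 3.76 = 16.08
U = 1/16.08 = 0.062189

0.062189


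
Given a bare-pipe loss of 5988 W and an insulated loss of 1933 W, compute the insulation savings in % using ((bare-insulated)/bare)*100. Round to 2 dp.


Savings = ((5988-1933)/5988)*100 = 67.72 %

67.72 %


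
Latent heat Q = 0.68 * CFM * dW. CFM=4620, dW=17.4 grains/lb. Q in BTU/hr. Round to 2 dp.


Q = 0.68 * 4620 * 17.4 = 54663.84 BTU/hr

54663.84 BTU/hr


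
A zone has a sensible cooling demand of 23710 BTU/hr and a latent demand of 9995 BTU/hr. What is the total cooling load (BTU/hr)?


Qt = 23710 + 9995 = 33705 BTU/hr

33705 BTU/hr


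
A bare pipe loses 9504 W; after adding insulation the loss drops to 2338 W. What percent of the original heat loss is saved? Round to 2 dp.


Savings = ((9504-2338)/9504)*100 = 75.40 %

75.40 %


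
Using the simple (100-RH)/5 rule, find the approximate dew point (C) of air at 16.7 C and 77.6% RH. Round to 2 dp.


Td = 16.7 - (100-77.6)/5 = 12.22 C

12.22 C


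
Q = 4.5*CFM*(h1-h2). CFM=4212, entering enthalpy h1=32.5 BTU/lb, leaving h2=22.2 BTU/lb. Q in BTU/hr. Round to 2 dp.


Q = 4.5 * 4212 * (32.5 - 22.2) = 195226.20 BTU/hr

195226.20 BTU/hr


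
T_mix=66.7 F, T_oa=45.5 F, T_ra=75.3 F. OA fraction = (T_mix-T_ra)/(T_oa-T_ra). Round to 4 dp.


frac = (66.7 - 75.3) / (45.5 - 75.3) = 0.2886

0.2886


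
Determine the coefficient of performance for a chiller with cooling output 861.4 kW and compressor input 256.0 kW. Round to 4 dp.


COP = 861.4 / 256.0 = 3.3648

3.3648


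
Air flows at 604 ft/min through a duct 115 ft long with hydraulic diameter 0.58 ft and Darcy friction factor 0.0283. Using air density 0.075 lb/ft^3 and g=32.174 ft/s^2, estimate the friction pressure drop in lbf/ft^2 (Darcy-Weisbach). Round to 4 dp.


v_fps = 604/60 = 10.0667 ft/s
dp = 0.0283*(115/0.58)*0.075*10.0667^2/(2*32.174) = 0.6628 lbf/ft^2

0.6628 lbf/ft^2


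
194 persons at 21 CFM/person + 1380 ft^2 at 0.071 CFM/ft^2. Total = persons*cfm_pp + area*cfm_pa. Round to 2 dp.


Total = 194*21 + 1380*0.071 = 4171.98 CFM

4171.98 CFM


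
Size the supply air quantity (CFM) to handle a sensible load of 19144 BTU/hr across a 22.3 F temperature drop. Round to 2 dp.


CFM = 19144 / (1.08 * 22.3) = 794.88

794.88 CFM


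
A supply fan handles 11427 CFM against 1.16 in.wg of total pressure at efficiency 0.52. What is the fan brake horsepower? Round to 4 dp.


BHP = 11427 * 1.16 / (6356 * 0.52) = 4.0105 hp

4.0105 hp


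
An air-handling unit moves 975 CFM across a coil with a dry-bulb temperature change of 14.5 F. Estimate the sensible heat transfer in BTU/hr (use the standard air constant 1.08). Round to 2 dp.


Q = 1.08 * 975 * 14.5 = 15268.50 BTU/hr

15268.50 BTU/hr


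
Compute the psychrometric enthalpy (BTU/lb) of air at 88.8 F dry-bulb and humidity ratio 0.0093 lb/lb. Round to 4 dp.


h = 0.24*88.8 + 0.0093*(1061+0.444*88.8) = 31.5460 BTU/lb

31.5460 BTU/lb


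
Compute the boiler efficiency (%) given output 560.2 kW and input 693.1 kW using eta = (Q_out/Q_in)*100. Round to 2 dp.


eta = (560.2/693.1)*100 = 80.83 %

80.83 %


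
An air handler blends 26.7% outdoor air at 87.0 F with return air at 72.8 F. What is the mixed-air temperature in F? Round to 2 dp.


T_mix = 72.8 + (26.7/100)*(87.0-72.8) = 76.59 F

76.59 F


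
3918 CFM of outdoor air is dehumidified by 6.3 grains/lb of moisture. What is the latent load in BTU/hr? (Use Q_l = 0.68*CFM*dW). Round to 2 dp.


Q = 0.68 * 3918 * 6.3 = 16784.71 BTU/hr

16784.71 BTU/hr


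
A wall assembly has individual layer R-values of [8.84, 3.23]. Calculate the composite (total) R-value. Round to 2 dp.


R_total = 8.84 + 3.23 = 12.07

12.07


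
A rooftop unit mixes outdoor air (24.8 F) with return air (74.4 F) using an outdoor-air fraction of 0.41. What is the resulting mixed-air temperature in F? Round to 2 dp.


T_mix = 0.41*24.8 + 0.59*74.4 = 54.06 F

54.06 F


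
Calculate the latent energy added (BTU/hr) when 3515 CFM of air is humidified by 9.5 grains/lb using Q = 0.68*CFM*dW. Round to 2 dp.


Q = 0.68 * 3515 * 9.5 = 22706.90 BTU/hr

22706.90 BTU/hr


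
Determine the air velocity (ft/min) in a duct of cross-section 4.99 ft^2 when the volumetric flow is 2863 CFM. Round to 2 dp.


V = 2863 / 4.99 = 573.75 ft/min

573.75 ft/min


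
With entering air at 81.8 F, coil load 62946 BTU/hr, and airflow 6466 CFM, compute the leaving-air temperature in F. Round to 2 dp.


dT = 62946/(1.08*6466) = 9.0138
T_leave = 81.8 - 9.0138 = 72.79 F

72.79 F


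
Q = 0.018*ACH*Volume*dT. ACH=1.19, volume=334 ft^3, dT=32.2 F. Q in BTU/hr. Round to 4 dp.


Q = 0.018 * 1.19 * 334 * 32.2 = 230.3678 BTU/hr

230.3678 BTU/hr


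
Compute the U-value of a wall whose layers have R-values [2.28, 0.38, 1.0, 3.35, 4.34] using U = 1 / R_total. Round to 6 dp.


R_total = 2.28 + 0.38 + 1.0 + 3.35 + 4.34 = 11.35
U = 1/11.35 = 0.088106

0.088106


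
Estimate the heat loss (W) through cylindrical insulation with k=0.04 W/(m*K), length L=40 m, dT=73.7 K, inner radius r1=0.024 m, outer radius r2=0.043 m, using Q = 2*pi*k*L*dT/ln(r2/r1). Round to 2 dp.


Q = 2*pi*0.04*40*73.7/ln(0.043/0.024) = 1270.54 W

1270.54 W


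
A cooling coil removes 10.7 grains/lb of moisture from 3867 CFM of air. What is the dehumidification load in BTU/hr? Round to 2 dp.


Q = 0.68 * 3867 * 10.7 = 28136.29 BTU/hr

28136.29 BTU/hr


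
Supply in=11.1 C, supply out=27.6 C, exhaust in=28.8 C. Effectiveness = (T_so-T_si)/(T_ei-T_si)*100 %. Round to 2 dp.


eff = (27.6-11.1)/(28.8-11.1)*100 = 93.22 %

93.22 %


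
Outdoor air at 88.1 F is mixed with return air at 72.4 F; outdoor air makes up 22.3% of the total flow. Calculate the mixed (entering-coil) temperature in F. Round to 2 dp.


T_mix = 72.4 + (22.3/100)*(88.1-72.4) = 75.90 F

75.90 F


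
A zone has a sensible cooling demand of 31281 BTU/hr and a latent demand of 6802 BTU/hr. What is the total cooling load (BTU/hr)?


Qt = 31281 + 6802 = 38083 BTU/hr

38083 BTU/hr


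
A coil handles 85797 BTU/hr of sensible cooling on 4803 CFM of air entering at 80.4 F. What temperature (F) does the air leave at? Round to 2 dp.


dT = 85797/(1.08*4803) = 16.5400
T_leave = 80.4 - 16.5400 = 63.86 F

63.86 F


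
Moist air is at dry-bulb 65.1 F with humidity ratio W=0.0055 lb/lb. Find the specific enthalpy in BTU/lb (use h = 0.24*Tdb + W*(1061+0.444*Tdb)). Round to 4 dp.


h = 0.24*65.1 + 0.0055*(1061+0.444*65.1) = 21.6185 BTU/lb

21.6185 BTU/lb


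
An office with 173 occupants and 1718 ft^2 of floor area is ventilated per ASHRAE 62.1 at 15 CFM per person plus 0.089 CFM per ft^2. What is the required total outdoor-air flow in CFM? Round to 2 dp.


Total = 173*15 + 1718*0.089 = 2747.90 CFM

2747.90 CFM


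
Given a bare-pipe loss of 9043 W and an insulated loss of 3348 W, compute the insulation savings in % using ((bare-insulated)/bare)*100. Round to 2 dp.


Savings = ((9043-3348)/9043)*100 = 62.98 %

62.98 %


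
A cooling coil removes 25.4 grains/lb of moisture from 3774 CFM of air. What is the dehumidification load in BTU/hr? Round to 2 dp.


Q = 0.68 * 3774 * 25.4 = 65184.53 BTU/hr

65184.53 BTU/hr


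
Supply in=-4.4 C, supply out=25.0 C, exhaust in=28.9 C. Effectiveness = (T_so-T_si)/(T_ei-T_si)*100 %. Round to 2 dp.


eff = (25.0-(-4.4))/(28.9-(-4.4))*100 = 88.29 %

88.29 %


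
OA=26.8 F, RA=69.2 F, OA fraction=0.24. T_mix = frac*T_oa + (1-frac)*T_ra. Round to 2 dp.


T_mix = 0.24*26.8 + 0.76*69.2 = 59.02 F

59.02 F


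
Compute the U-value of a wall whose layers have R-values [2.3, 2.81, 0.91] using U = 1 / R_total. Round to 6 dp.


R_total = 2.3 + 2.81 + 0.91 = 6.02
U = 1/6.02 = 0.166113

0.166113


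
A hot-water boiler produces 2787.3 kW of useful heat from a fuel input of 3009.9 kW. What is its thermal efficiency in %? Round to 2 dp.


eta = (2787.3/3009.9)*100 = 92.60 %

92.60 %


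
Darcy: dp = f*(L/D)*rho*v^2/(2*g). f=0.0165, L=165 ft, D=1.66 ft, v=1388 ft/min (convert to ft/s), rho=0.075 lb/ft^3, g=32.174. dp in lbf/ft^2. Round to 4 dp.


v_fps = 1388/60 = 23.1333 ft/s
dp = 0.0165*(165/1.66)*0.075*23.1333^2/(2*32.174) = 1.0230 lbf/ft^2

1.0230 lbf/ft^2


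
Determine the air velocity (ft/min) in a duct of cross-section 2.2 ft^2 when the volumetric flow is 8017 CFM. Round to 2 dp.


V = 8017 / 2.2 = 3644.09 ft/min

3644.09 ft/min


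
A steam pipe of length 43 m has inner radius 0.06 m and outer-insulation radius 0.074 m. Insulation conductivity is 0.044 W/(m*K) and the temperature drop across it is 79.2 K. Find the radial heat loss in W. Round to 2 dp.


Q = 2*pi*0.044*43*79.2/ln(0.074/0.06) = 4489.37 W

4489.37 W


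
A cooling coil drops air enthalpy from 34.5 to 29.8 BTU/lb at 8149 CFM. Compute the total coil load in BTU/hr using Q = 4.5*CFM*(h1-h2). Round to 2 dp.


Q = 4.5 * 8149 * (34.5 - 29.8) = 172351.35 BTU/hr

172351.35 BTU/hr


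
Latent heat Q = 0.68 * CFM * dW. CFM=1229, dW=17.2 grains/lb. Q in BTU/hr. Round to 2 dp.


Q = 0.68 * 1229 * 17.2 = 14374.38 BTU/hr

14374.38 BTU/hr


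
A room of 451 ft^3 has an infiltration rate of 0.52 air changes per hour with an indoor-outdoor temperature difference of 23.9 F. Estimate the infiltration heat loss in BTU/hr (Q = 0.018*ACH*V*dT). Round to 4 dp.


Q = 0.018 * 0.52 * 451 * 23.9 = 100.8905 BTU/hr

100.8905 BTU/hr


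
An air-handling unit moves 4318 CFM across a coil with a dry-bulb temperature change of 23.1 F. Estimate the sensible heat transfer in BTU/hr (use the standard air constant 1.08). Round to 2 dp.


Q = 1.08 * 4318 * 23.1 = 107725.46 BTU/hr

107725.46 BTU/hr


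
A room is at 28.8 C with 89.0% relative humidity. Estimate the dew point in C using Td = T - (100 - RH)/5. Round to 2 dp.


Td = 28.8 - (100-89.0)/5 = 26.60 C

26.60 C


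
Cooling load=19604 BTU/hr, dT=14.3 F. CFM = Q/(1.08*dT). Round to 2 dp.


CFM = 19604 / (1.08 * 14.3) = 1269.36

1269.36 CFM


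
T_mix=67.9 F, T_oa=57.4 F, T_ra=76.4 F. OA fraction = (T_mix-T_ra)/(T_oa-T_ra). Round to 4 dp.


frac = (67.9 - 76.4) / (57.4 - 76.4) = 0.4474

0.4474


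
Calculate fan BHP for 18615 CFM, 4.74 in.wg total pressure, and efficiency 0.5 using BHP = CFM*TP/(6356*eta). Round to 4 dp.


BHP = 18615 * 4.74 / (6356 * 0.5) = 27.7643 hp

27.7643 hp


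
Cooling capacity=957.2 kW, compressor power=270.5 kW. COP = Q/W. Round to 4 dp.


COP = 957.2 / 270.5 = 3.5386

3.5386


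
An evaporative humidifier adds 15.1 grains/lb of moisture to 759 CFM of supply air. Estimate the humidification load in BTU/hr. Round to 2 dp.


Q = 0.68 * 759 * 15.1 = 7793.41 BTU/hr

7793.41 BTU/hr


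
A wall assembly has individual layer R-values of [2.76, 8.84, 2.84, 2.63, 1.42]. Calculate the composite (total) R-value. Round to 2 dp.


R_total = 2.76 + 8.84 + 2.84 + 2.63 + 1.42 = 18.49

18.49


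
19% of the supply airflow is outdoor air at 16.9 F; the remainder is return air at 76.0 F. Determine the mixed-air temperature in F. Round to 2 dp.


T_mix = 0.19*16.9 + 0.81*76.0 = 64.77 F

64.77 F


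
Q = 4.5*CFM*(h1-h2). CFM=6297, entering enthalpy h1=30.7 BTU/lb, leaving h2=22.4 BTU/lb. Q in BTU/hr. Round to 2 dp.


Q = 4.5 * 6297 * (30.7 - 22.4) = 235192.95 BTU/hr

235192.95 BTU/hr


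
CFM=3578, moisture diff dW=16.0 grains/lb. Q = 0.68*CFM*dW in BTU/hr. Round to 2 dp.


Q = 0.68 * 3578 * 16.0 = 38928.64 BTU/hr

38928.64 BTU/hr


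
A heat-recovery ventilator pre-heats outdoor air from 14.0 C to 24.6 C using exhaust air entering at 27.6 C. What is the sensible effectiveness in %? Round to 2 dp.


eff = (24.6-14.0)/(27.6-14.0)*100 = 77.94 %

77.94 %


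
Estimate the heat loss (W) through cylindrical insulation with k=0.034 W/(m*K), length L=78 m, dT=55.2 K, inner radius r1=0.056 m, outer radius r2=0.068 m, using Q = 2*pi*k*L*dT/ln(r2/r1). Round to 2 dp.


Q = 2*pi*0.034*78*55.2/ln(0.068/0.056) = 4737.42 W

4737.42 W


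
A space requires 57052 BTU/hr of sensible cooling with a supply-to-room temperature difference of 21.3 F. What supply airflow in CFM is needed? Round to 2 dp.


CFM = 57052 / (1.08 * 21.3) = 2480.09

2480.09 CFM


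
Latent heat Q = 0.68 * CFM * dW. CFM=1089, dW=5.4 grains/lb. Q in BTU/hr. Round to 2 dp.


Q = 0.68 * 1089 * 5.4 = 3998.81 BTU/hr

3998.81 BTU/hr


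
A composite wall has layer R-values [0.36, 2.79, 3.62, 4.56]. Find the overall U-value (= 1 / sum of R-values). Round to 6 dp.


R_total = 0.36 + 2.79 + 3.62 + 4.56 = 11.33
U = 1/11.33 = 0.088261

0.088261


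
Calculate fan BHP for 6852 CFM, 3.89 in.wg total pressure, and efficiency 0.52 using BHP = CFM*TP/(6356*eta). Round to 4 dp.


BHP = 6852 * 3.89 / (6356 * 0.52) = 8.0645 hp

8.0645 hp


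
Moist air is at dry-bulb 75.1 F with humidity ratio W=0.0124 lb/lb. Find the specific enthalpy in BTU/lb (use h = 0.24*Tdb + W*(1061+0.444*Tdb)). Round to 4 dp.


h = 0.24*75.1 + 0.0124*(1061+0.444*75.1) = 31.5939 BTU/lb

31.5939 BTU/lb


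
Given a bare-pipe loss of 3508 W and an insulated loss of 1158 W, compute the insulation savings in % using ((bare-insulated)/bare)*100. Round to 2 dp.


Savings = ((3508-1158)/3508)*100 = 66.99 %

66.99 %


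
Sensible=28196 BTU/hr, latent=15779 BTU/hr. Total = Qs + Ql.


Qt = 28196 + 15779 = 43975 BTU/hr

43975 BTU/hr


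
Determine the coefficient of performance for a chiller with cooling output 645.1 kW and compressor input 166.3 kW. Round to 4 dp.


COP = 645.1 / 166.3 = 3.8791

3.8791


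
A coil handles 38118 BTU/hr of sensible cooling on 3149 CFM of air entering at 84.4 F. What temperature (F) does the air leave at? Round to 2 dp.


dT = 38118/(1.08*3149) = 11.2081
T_leave = 84.4 - 11.2081 = 73.19 F

73.19 F


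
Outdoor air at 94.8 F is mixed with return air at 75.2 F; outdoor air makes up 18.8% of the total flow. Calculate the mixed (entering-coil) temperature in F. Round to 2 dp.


T_mix = 75.2 + (18.8/100)*(94.8-75.2) = 78.88 F

78.88 F


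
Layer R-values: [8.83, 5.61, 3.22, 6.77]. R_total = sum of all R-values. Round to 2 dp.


R_total = 8.83 + 5.61 + 3.22 + 6.77 = 24.43

24.43


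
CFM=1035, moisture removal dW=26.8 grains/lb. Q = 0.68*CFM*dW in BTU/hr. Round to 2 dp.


Q = 0.68 * 1035 * 26.8 = 18861.84 BTU/hr

18861.84 BTU/hr


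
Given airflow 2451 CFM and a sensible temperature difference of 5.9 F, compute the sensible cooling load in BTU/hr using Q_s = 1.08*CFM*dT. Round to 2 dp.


Q = 1.08 * 2451 * 5.9 = 15617.77 BTU/hr

15617.77 BTU/hr


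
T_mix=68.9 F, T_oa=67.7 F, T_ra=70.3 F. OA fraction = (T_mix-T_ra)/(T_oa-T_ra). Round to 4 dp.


frac = (68.9 - 70.3) / (67.7 - 70.3) = 0.5385

0.5385


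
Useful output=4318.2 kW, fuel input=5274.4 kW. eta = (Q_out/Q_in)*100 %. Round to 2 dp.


eta = (4318.2/5274.4)*100 = 81.87 %

81.87 %


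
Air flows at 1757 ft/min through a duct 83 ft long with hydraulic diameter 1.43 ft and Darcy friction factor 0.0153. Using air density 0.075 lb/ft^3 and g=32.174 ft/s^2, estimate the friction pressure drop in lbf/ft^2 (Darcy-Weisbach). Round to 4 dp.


v_fps = 1757/60 = 29.2833 ft/s
dp = 0.0153*(83/1.43)*0.075*29.2833^2/(2*32.174) = 0.8876 lbf/ft^2

0.8876 lbf/ft^2


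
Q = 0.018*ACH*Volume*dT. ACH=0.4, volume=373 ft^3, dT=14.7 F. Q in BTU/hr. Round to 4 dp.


Q = 0.018 * 0.4 * 373 * 14.7 = 39.4783 BTU/hr

39.4783 BTU/hr


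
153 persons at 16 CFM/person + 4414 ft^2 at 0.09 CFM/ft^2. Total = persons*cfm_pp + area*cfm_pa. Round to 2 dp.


Total = 153*16 + 4414*0.09 = 2845.26 CFM

2845.26 CFM


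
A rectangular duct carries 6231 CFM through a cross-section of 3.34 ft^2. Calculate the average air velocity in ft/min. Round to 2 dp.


V = 6231 / 3.34 = 1865.57 ft/min

1865.57 ft/min


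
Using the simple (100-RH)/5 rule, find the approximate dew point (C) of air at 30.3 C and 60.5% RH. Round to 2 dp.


Td = 30.3 - (100-60.5)/5 = 22.40 C

22.40 C


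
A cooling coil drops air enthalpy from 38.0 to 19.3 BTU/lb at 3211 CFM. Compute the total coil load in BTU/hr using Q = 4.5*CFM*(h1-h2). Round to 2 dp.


Q = 4.5 * 3211 * (38.0 - 19.3) = 270205.65 BTU/hr

270205.65 BTU/hr


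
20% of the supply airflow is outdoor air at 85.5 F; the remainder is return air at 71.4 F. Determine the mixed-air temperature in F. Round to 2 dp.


T_mix = 0.2*85.5 + 0.8*71.4 = 74.22 F

74.22 F


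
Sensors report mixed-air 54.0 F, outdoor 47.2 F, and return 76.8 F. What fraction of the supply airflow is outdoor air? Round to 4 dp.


frac = (54.0 - 76.8) / (47.2 - 76.8) = 0.7703

0.7703


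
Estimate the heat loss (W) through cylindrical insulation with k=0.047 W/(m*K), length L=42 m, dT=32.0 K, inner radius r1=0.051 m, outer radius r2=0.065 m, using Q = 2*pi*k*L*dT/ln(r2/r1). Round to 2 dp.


Q = 2*pi*0.047*42*32.0/ln(0.065/0.051) = 1636.27 W

1636.27 W


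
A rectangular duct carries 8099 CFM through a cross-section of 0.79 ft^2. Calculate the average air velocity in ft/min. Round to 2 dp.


V = 8099 / 0.79 = 10251.90 ft/min

10251.90 ft/min


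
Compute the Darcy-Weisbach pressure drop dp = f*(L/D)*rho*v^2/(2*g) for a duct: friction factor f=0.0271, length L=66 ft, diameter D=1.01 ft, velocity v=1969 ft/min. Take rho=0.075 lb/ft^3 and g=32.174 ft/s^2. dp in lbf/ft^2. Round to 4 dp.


v_fps = 1969/60 = 32.8167 ft/s
dp = 0.0271*(66/1.01)*0.075*32.8167^2/(2*32.174) = 2.2228 lbf/ft^2

2.2228 lbf/ft^2


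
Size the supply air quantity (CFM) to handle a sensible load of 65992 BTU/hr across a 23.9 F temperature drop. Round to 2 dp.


CFM = 65992 / (1.08 * 23.9) = 2556.64

2556.64 CFM


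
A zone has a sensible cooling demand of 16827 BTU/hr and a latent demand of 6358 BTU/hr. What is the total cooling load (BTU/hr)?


Qt = 16827 + 6358 = 23185 BTU/hr

23185 BTU/hr


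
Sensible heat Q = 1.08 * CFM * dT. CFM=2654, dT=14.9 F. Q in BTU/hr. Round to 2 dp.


Q = 1.08 * 2654 * 14.9 = 42708.17 BTU/hr

42708.17 BTU/hr


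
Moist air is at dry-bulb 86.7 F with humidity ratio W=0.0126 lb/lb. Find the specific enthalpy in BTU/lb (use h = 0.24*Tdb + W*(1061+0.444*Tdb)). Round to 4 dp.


h = 0.24*86.7 + 0.0126*(1061+0.444*86.7) = 34.6616 BTU/lb

34.6616 BTU/lb


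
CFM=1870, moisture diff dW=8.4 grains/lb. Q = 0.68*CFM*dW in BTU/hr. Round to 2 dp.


Q = 0.68 * 1870 * 8.4 = 10681.44 BTU/hr

10681.44 BTU/hr


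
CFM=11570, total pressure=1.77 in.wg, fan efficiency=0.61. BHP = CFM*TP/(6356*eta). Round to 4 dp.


BHP = 11570 * 1.77 / (6356 * 0.61) = 5.2819 hp

5.2819 hp


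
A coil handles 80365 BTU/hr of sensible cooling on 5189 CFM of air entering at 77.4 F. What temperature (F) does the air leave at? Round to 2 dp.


dT = 80365/(1.08*5189) = 14.3403
T_leave = 77.4 - 14.3403 = 63.06 F

63.06 F


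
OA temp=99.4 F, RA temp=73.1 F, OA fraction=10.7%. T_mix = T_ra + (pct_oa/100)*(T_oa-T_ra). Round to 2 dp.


T_mix = 73.1 + (10.7/100)*(99.4-73.1) = 75.91 F

75.91 F


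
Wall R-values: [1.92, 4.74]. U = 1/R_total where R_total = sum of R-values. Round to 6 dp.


R_total = 1.92 + 4.74 = 6.66
U = 1/6.66 = 0.150150

0.150150


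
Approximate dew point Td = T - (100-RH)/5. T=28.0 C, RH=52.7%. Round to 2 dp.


Td = 28.0 - (100-52.7)/5 = 18.54 C

18.54 C


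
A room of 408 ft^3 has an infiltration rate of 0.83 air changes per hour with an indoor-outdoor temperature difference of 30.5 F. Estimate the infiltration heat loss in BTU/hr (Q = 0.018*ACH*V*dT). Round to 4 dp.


Q = 0.018 * 0.83 * 408 * 30.5 = 185.9134 BTU/hr

185.9134 BTU/hr


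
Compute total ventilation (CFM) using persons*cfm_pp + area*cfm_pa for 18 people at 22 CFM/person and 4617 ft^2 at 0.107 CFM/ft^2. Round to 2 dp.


Total = 18*22 + 4617*0.107 = 890.02 CFM

890.02 CFM


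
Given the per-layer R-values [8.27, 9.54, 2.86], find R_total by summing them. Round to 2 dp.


R_total = 8.27 + 9.54 + 2.86 = 20.67

20.67


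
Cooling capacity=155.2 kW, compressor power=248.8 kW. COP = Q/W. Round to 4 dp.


COP = 155.2 / 248.8 = 0.6238

0.6238


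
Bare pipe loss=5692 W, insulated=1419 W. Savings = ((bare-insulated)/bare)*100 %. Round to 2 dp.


Savings = ((5692-1419)/5692)*100 = 75.07 %

75.07 %


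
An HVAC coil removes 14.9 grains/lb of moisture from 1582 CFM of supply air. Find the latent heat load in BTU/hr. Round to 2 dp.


Q = 0.68 * 1582 * 14.9 = 16028.82 BTU/hr

16028.82 BTU/hr
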